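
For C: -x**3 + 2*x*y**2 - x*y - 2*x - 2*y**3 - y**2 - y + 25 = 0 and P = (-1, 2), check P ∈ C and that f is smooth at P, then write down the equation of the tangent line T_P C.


Tangent line at P: x - 36*y + 73 = 0.

Step 1: f(-1, 2) = 0, so P lies on C.
Step 2: partial derivatives
  f_x(x, y) = -3*x**2 + 2*y**2 - y - 2, f_y(x, y) = 4*x*y - x - 6*y**2 - 2*y - 1.
  f_x(P) = 1, f_y(P) = -36 (gradient nonzero, so P is smooth).
Step 3: tangent line at P: 1·(x − -1) + -36·(y − 2) = 0.
Expanding: x - 36*y + 73 = 0.


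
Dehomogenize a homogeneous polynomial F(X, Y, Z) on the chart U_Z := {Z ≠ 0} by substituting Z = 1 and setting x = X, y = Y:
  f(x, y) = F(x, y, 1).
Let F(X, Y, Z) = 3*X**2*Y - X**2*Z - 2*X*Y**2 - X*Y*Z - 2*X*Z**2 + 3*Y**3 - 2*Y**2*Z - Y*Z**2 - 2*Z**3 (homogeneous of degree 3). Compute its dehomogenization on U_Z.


f(x, y) = 3*x**2*y - x**2 - 2*x*y**2 - x*y - 2*x + 3*y**3 - 2*y**2 - y - 2

On U_Z we set Z = 1. Each monomial c·X^i·Y^j·Z^k in F becomes c·x^i·y^j·1^k = c·x^i·y^j.
Substituting Z = 1: F(X, Y, 1) = 3*x**2*y - x**2 - 2*x*y**2 - x*y - 2*x + 3*y**3 - 2*y**2 - y - 2.
Note: deg(f) ≤ deg(F) = 3; strict inequality happens when F is divisible by Z (lost terms).


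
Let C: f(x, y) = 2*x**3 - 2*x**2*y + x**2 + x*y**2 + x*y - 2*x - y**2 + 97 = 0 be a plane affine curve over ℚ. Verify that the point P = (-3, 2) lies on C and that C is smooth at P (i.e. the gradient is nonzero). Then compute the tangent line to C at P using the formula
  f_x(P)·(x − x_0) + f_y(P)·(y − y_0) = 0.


Tangent line at P: 76*x - 37*y + 302 = 0.

Step 1: f(-3, 2) = 0, so P lies on C.
Step 2: partial derivatives
  f_x(x, y) = 6*x**2 - 4*x*y + 2*x + y**2 + y - 2, f_y(x, y) = -2*x**2 + 2*x*y + x - 2*y.
  f_x(P) = 76, f_y(P) = -37 (gradient nonzero, so P is smooth).
Step 3: tangent line at P: 76·(x − -3) + -37·(y − 2) = 0.
Expanding: 76*x - 37*y + 302 = 0.


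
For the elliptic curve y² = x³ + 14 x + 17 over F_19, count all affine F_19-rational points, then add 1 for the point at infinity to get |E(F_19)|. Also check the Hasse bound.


Affine points = {(0, 6), (0, 13), (4, 2), (4, 17), (9, 6), (9, 13), (10, 6), (10, 13), (11, 1), (11, 18), (15, 7), (15, 12), (16, 9), (16, 10), (17, 0)}; affine count = 15; |E(F_19)| = 16.

Discriminant check: Δ ∝ 4a³ + 27b² = 4·14³ + 27·17² = 4·2744 + 27·289 ≡ 7 (mod 19). Nonzero ⇒ E is nonsingular.
For each x ∈ F_19, compute rhs = x³ + 14·x + 17 mod 19, then count y ∈ F_19 with y² ≡ rhs.
  x = 0: rhs = 17, matching y values: 6, 13 (2 points).
  x = 1: rhs = 13, matching y values: none (0 points).
  x = 2: rhs = 15, matching y values: none (0 points).
  x = 3: rhs = 10, matching y values: none (0 points).
  x = 4: rhs = 4, matching y values: 2, 17 (2 points).
  x = 5: rhs = 3, matching y values: none (0 points).
  x = 6: rhs = 13, matching y values: none (0 points).
  x = 7: rhs = 2, matching y values: none (0 points).
  x = 8: rhs = 14, matching y values: none (0 points).
  x = 9: rhs = 17, matching y values: 6, 13 (2 points).
  x = 10: rhs = 17, matching y values: 6, 13 (2 points).
  x = 11: rhs = 1, matching y values: 1, 18 (2 points).
  x = 12: rhs = 13, matching y values: none (0 points).
  x = 13: rhs = 2, matching y values: none (0 points).
  x = 14: rhs = 12, matching y values: none (0 points).
  x = 15: rhs = 11, matching y values: 7, 12 (2 points).
  x = 16: rhs = 5, matching y values: 9, 10 (2 points).
  x = 17: rhs = 0, matching y values: 0 (1 points).
  x = 18: rhs = 2, matching y values: none (0 points).
Total affine count: 15.
Full point count |E(F_19)| = 15 + 1 = 16.
Hasse bound: |16 − (19+1)| = |-4| = 4 ≤ 2√19 ≈ 8.7178 ✓.


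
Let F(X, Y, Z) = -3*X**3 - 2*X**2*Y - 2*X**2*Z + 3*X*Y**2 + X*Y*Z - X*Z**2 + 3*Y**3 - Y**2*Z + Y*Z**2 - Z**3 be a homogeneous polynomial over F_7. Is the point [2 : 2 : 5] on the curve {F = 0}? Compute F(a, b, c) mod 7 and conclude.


F(2,2,5) ≡ 4 (mod 7); P is NOT on the curve.

Evaluate F(2, 2, 5) term-by-term (mod 7).
  -3*X**3 ↦ -3·8·1·1 = -24
  -2*X**2*Y ↦ -2·4·2·1 = -16
  -2*X**2*Z ↦ -2·4·1·5 = -40
  3*X*Y**2 ↦ 3·2·4·1 = 24
  X*Y*Z ↦ 1·2·2·5 = 20
  -X*Z**2 ↦ -1·2·1·25 = -50
  3*Y**3 ↦ 3·1·8·1 = 24
  -Y**2*Z ↦ -1·1·4·5 = -20
  Y*Z**2 ↦ 1·1·2·25 = 50
  -Z**3 ↦ -1·1·1·125 = -125
Sum: F(2, 2, 5) = (-24) + (-16) + (-40) + (24) + (20) + (-50) + (24) + (-20) + (50) + (-125) = -157.
Reducing mod 7: -157 ≡ 4 (mod 7).
Since F(a, b, c) ≡ 4 ≠ 0 (mod 7), P does NOT lie on the curve.


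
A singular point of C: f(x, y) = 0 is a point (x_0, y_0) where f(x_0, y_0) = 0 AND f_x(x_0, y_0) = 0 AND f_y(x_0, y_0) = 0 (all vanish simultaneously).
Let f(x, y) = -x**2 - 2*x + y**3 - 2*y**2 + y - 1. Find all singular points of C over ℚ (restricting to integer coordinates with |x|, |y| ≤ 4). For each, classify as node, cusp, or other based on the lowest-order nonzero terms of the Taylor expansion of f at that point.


Singular points: {(-1, 1)}; classification: node.

Compute partial derivatives:
  f_x = -2*x - 2.
  f_y = 3*y**2 - 4*y + 1.
Scan x_0 ∈ {−4, ..., 4}. For each x_0, f_y(x_0, y) is a polynomial in y; find its integer roots y ∈ {−4, ..., 4}, then test f_x and f at those candidates.
  x = -4: f_y(-4, y) = 3*y**2 - 4*y + 1; vanishes at y ∈ {1}. (-4, 1): f_x = 6 ≠ 0.
  x = -3: f_y(-3, y) = 3*y**2 - 4*y + 1; vanishes at y ∈ {1}. (-3, 1): f_x = 4 ≠ 0.
  x = -2: f_y(-2, y) = 3*y**2 - 4*y + 1; vanishes at y ∈ {1}. (-2, 1): f_x = 2 ≠ 0.
  x = -1: f_y(-1, y) = 3*y**2 - 4*y + 1; vanishes at y ∈ {1}. (-1, 1): f_x = 0, f = 0 — SINGULAR.
  x = 0: f_y(0, y) = 3*y**2 - 4*y + 1; vanishes at y ∈ {1}. (0, 1): f_x = -2 ≠ 0.
  x = 1: f_y(1, y) = 3*y**2 - 4*y + 1; vanishes at y ∈ {1}. (1, 1): f_x = -4 ≠ 0.
  x = 2: f_y(2, y) = 3*y**2 - 4*y + 1; vanishes at y ∈ {1}. (2, 1): f_x = -6 ≠ 0.
  x = 3: f_y(3, y) = 3*y**2 - 4*y + 1; vanishes at y ∈ {1}. (3, 1): f_x = -8 ≠ 0.
  x = 4: f_y(4, y) = 3*y**2 - 4*y + 1; vanishes at y ∈ {1}. (4, 1): f_x = -10 ≠ 0.
Only singular point on the grid: (-1, 1).
Classify: substitute x = -1 + u, y = 1 + v and expand: f = -u**2 + v**3 + v**2.
No constant or linear terms (consistent with a singular point). Quadratic part: -u**2 + v**2. Cubic part: v**3.
The quadratic part v**2 - u**2 = (v − u)(v + u) splits into two distinct linear factors, so there are two distinct tangent lines y − 1 = ±(x − -1) — this is a node (ordinary double point).
Classification: node.


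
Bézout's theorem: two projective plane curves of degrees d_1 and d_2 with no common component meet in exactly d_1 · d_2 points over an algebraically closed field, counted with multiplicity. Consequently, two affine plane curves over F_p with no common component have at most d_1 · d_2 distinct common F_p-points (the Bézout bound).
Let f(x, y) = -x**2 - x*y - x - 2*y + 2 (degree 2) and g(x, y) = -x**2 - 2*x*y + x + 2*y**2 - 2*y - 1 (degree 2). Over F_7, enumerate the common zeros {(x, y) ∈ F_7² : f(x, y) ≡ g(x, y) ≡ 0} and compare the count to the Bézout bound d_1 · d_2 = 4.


Common zeros: {(4, 4), (5, 0), (5, 6)}; count = 3; Bézout bound = 4.

deg(f) = 2, deg(g) = 2, so Bézout bound = 4.
Scan x ∈ F_7. For each x, list the y ∈ F_7 with f(x, y) ≡ 0 and those with g(x, y) ≡ 0 (mod 7); the common zeros in that column are the intersection.
  x = 0: f ≡ 0 at y ∈ {1}; g ≡ 0 at y ∈ ∅; common: ∅.
  x = 1: f ≡ 0 at y ∈ {0}; g ≡ 0 at y ∈ ∅; common: ∅.
  x = 2: f ≡ 0 at y ∈ {6}; g ≡ 0 at y ∈ {1, 2}; common: ∅.
  x = 3: f ≡ 0 at y ∈ {5}; g ≡ 0 at y ∈ {0, 4}; common: ∅.
  x = 4: f ≡ 0 at y ∈ {4}; g ≡ 0 at y ∈ {1, 4}; common: {4}.
  x = 5: f ≡ 0 at y ∈ {0, 1, 2, 3, 4, 5, 6}; g ≡ 0 at y ∈ {0, 6}; common: {0, 6}.
  x = 6: f ≡ 0 at y ∈ {2}; g ≡ 0 at y ∈ ∅; common: ∅.
Collecting: common zeros = {(4, 4), (5, 0), (5, 6)}, so the count is 3.
Comparison with the Bézout bound: 3 ≤ 4 = deg(f)·deg(g), as expected for curves with no common component (the affine F_7-count falls short of the bound because intersections may lie at infinity, over extension fields, or carry multiplicity).


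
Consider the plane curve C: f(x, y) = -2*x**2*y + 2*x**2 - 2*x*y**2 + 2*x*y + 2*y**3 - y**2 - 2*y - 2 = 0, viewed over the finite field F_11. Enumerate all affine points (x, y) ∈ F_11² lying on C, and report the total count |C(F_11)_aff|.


Affine F_11-points: {(1, 0), (1, 2), (1, 5), (3, 9), (5, 5), (5, 7), (5, 10), (7, 6), (7, 8), (7, 10), (8, 2), (9, 6), (10, 0), (10, 7), (10, 9)}; count = 15.

For each of the 121 pairs (x, y) ∈ F_11², evaluate f(x, y) mod 11. Record the zeros.
  x = 0: [0↦9, 1↦8, 2↦6, 3↦4, 4↦3, 5↦4, 6↦8, 7↦5, 8↦7, 9↦4, 10↦8]  zeros at y ∈ ∅
  x = 1: [0↦0, 1↦8, 2↦0, 3↦10, 4↦6, 5↦0, 6↦4, 7↦8, 8↦2, 9↦9, 10↦8]  zeros at y ∈ {0, 2, 5}
  x = 2: [0↦6, 1↦8, 2↦1, 3↦8, 4↦8, 5↦2, 6↦2, 7↦9, 8↦2, 9↦4, 10↦5]  zeros at y ∈ ∅
  x = 3: [0↦5, 1↦8, 2↦9, 3↦9, 4↦9, 5↦10, 6↦2, 7↦8, 8↦7, 9↦0, 10↦10]  zeros at y ∈ {9}
  x = 4: [0↦8, 1↦8, 2↦2, 3↦2, 4↦9, 5↦2, 6↦4, 7↦5, 8↦6, 9↦8, 10↦1]  zeros at y ∈ ∅
  x = 5: [0↦4, 1↦8, 2↦2, 3↦9, 4↦8, 5↦0, 6↦8, 7↦0, 8↦10, 9↦6, 10↦0]  zeros at y ∈ {5, 7, 10}
  x = 6: [0↦4, 1↦8, 2↦9, 3↦8, 4↦6, 5↦4, 6↦3, 7↦4, 8↦8, 9↦5, 10↦7]  zeros at y ∈ ∅
  x = 7: [0↦8, 1↦8, 2↦1, 3↦10, 4↦3, 5↦3, 6↦0, 7↦6, 8↦0, 9↦5, 10↦0]  zeros at y ∈ {6, 8, 10}
  x = 8: [0↦5, 1↦8, 2↦0, 3↦4, 4↦10, 5↦8, 6↦10, 7↦6, 8↦8, 9↦6, 10↦1]  zeros at y ∈ {2}
  x = 9: [0↦6, 1↦8, 2↦6, 3↦1, 4↦5, 5↦8, 6↦0, 7↦4, 8↦10, 9↦8, 10↦10]  zeros at y ∈ {6}
  x = 10: [0↦0, 1↦8, 2↦8, 3↦1, 4↦10, 5↦3, 6↦3, 7↦0, 8↦6, 9↦0, 10↦5]  zeros at y ∈ {0, 7, 9}
Collecting zeros: affine points = {(1, 0), (1, 2), (1, 5), (3, 9), (5, 5), (5, 7), (5, 10), (7, 6), (7, 8), (7, 10), (8, 2), (9, 6), (10, 0), (10, 7), (10, 9)}.
Total count |C(F_11)_aff| = 15.


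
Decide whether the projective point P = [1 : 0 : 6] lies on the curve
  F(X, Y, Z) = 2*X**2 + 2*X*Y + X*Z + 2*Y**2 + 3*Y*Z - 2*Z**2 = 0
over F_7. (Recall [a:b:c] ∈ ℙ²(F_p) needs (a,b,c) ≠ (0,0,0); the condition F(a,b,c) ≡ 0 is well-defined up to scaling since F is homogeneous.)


F(1,0,6) ≡ 6 (mod 7); P is NOT on the curve.

Evaluate F(1, 0, 6) term-by-term (mod 7).
  2*X**2 ↦ 2·1·1·1 = 2
  2*X*Y ↦ 2·1·0·1 = 0
  X*Z ↦ 1·1·1·6 = 6
  2*Y**2 ↦ 2·1·0·1 = 0
  3*Y*Z ↦ 3·1·0·6 = 0
  -2*Z**2 ↦ -2·1·1·36 = -72
Sum: F(1, 0, 6) = (2) + (0) + (6) + (0) + (0) + (-72) = -64.
Reducing mod 7: -64 ≡ 6 (mod 7).
Since F(a, b, c) ≡ 6 ≠ 0 (mod 7), P does NOT lie on the curve.


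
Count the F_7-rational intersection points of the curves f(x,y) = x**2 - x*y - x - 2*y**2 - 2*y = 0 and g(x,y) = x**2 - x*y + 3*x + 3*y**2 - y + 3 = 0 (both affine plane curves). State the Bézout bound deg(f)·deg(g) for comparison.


Common zeros: {(0, 6), (1, 0)}; count = 2; Bézout bound = 4.

deg(f) = 2, deg(g) = 2, so Bézout bound = 4.
Scan x ∈ F_7. For each x, list the y ∈ F_7 with f(x, y) ≡ 0 and those with g(x, y) ≡ 0 (mod 7); the common zeros in that column are the intersection.
  x = 0: f ≡ 0 at y ∈ {0, 6}; g ≡ 0 at y ∈ {6}; common: {6}.
  x = 1: f ≡ 0 at y ∈ {0, 2}; g ≡ 0 at y ∈ {0, 3}; common: {0}.
  x = 2: f ≡ 0 at y ∈ {2, 3}; g ≡ 0 at y ∈ {4}; common: ∅.
  x = 3: f ≡ 0 at y ∈ ∅; g ≡ 0 at y ∈ {0, 6}; common: ∅.
  x = 4: f ≡ 0 at y ∈ ∅; g ≡ 0 at y ∈ ∅; common: ∅.
  x = 5: f ≡ 0 at y ∈ ∅; g ≡ 0 at y ∈ ∅; common: ∅.
  x = 6: f ≡ 0 at y ∈ ∅; g ≡ 0 at y ∈ {3, 4}; common: ∅.
Collecting: common zeros = {(0, 6), (1, 0)}, so the count is 2.
Comparison with the Bézout bound: 2 ≤ 4 = deg(f)·deg(g), as expected for curves with no common component (the affine F_7-count falls short of the bound because intersections may lie at infinity, over extension fields, or carry multiplicity).


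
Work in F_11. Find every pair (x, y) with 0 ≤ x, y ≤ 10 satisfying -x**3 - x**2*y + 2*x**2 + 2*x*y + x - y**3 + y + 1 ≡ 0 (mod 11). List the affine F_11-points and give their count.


Affine F_11-points: {(0, 6), (3, 4), (4, 5), (5, 5), (5, 8), (5, 9), (8, 4), (9, 3), (9, 4), (10, 1), (10, 5)}; count = 11.

For each of the 121 pairs (x, y) ∈ F_11², evaluate f(x, y) mod 11. Record the zeros.
  x = 0: [0↦1, 1↦1, 2↦6, 3↦10, 4↦7, 5↦2, 6↦0, 7↦6, 8↦3, 9↦7, 10↦1]  zeros at y ∈ {6}
  x = 1: [0↦3, 1↦4, 2↦10, 3↦4, 4↦2, 5↦9, 6↦8, 7↦4, 8↦2, 9↦7, 10↦2]  zeros at y ∈ ∅
  x = 2: [0↦3, 1↦3, 2↦8, 3↦1, 4↦9, 5↦4, 6↦2, 7↦8, 8↦5, 9↦9, 10↦3]  zeros at y ∈ ∅
  x = 3: [0↦6, 1↦3, 2↦5, 3↦6, 4↦0, 5↦3, 6↦9, 7↦1, 8↦6, 9↦7, 10↦9]  zeros at y ∈ {4}
  x = 4: [0↦6, 1↦9, 2↦6, 3↦2, 4↦2, 5↦0, 6↦1, 7↦10, 8↦10, 9↦6, 10↦3]  zeros at y ∈ {5}
  x = 5: [0↦8, 1↦4, 2↦5, 3↦5, 4↦9, 5↦0, 6↦5, 7↦7, 8↦0, 9↦0, 10↦1]  zeros at y ∈ {5, 8, 9}
  x = 6: [0↦6, 1↦4, 2↦7, 3↦9, 4↦4, 5↦8, 6↦4, 7↦8, 8↦3, 9↦5, 10↦8]  zeros at y ∈ ∅
  x = 7: [0↦5, 1↦3, 2↦6, 3↦8, 4↦3, 5↦7, 6↦3, 7↦7, 8↦2, 9↦4, 10↦7]  zeros at y ∈ ∅
  x = 8: [0↦10, 1↦6, 2↦7, 3↦7, 4↦0, 5↦2, 6↦7, 7↦9, 8↦2, 9↦2, 10↦3]  zeros at y ∈ {4}
  x = 9: [0↦4, 1↦7, 2↦4, 3↦0, 4↦0, 5↦9, 6↦10, 7↦8, 8↦8, 9↦4, 10↦1]  zeros at y ∈ {3, 4}
  x = 10: [0↦3, 1↦0, 2↦2, 3↦3, 4↦8, 5↦0, 6↦6, 7↦9, 8↦3, 9↦4, 10↦6]  zeros at y ∈ {1, 5}
Collecting zeros: affine points = {(0, 6), (3, 4), (4, 5), (5, 5), (5, 8), (5, 9), (8, 4), (9, 3), (9, 4), (10, 1), (10, 5)}.
Total count |C(F_11)_aff| = 11.


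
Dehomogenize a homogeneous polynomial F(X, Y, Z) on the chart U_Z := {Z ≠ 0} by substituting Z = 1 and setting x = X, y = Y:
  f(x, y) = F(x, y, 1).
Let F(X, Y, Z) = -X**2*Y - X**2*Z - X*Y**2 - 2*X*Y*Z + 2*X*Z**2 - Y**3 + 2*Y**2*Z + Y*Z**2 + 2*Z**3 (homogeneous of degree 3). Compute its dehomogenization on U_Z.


f(x, y) = -x**2*y - x**2 - x*y**2 - 2*x*y + 2*x - y**3 + 2*y**2 + y + 2

On U_Z we set Z = 1. Each monomial c·X^i·Y^j·Z^k in F becomes c·x^i·y^j·1^k = c·x^i·y^j.
Substituting Z = 1: F(X, Y, 1) = -x**2*y - x**2 - x*y**2 - 2*x*y + 2*x - y**3 + 2*y**2 + y + 2.
Note: deg(f) ≤ deg(F) = 3; strict inequality happens when F is divisible by Z (lost terms).


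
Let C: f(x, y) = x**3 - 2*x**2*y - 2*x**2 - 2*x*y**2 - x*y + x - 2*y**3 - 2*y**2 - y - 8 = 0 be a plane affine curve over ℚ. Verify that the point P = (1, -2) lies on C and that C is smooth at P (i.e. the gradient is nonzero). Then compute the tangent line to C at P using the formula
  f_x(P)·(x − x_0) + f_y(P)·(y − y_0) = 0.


Tangent line at P: 2*x - 12*y - 26 = 0.

Step 1: f(1, -2) = 0, so P lies on C.
Step 2: partial derivatives
  f_x(x, y) = 3*x**2 - 4*x*y - 4*x - 2*y**2 - y + 1, f_y(x, y) = -2*x**2 - 4*x*y - x - 6*y**2 - 4*y - 1.
  f_x(P) = 2, f_y(P) = -12 (gradient nonzero, so P is smooth).
Step 3: tangent line at P: 2·(x − 1) + -12·(y − -2) = 0.
Expanding: 2*x - 12*y - 26 = 0.


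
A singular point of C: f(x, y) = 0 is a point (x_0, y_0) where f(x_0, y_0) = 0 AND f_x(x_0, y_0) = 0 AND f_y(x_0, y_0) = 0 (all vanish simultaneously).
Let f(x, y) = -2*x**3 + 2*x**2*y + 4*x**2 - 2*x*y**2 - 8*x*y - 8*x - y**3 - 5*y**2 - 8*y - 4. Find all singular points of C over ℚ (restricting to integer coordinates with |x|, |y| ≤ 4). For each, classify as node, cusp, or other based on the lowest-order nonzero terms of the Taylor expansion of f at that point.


Singular points: {(0, -2)}; classification: cusp.

Compute partial derivatives:
  f_x = -6*x**2 + 4*x*y + 8*x - 2*y**2 - 8*y - 8.
  f_y = 2*x**2 - 4*x*y - 8*x - 3*y**2 - 10*y - 8.
Scan x_0 ∈ {−4, ..., 4}. For each x_0, f_y(x_0, y) is a polynomial in y; find its integer roots y ∈ {−4, ..., 4}, then test f_x and f at those candidates.
  x = -4: f_y(-4, y) = -3*y**2 + 6*y + 56; no integer root y with |y| ≤ 4.
  x = -3: f_y(-3, y) = -3*y**2 + 2*y + 34; no integer root y with |y| ≤ 4.
  x = -2: f_y(-2, y) = -3*y**2 - 2*y + 16; vanishes at y ∈ {2}. (-2, 2): f_x = -88 ≠ 0.
  x = -1: f_y(-1, y) = -3*y**2 - 6*y + 2; no integer root y with |y| ≤ 4.
  x = 0: f_y(0, y) = -3*y**2 - 10*y - 8; vanishes at y ∈ {-2}. (0, -2): f_x = 0, f = 0 — SINGULAR.
  x = 1: f_y(1, y) = -3*y**2 - 14*y - 14; no integer root y with |y| ≤ 4.
  x = 2: f_y(2, y) = -3*y**2 - 18*y - 16; no integer root y with |y| ≤ 4.
  x = 3: f_y(3, y) = -3*y**2 - 22*y - 14; no integer root y with |y| ≤ 4.
  x = 4: f_y(4, y) = -3*y**2 - 26*y - 8; no integer root y with |y| ≤ 4.
Only singular point on the grid: (0, -2).
Classify: substitute x = 0 + u, y = -2 + v and expand: f = -2*u**3 + 2*u**2*v - 2*u*v**2 - v**3 + v**2.
No constant or linear terms (consistent with a singular point). Quadratic part: v**2. Cubic part: -2*u**3 + 2*u**2*v - 2*u*v**2 - v**3.
The quadratic part v**2 is a perfect square, so there is a single (double) tangent line v = 0, i.e. y = -2. Restricting the cubic part to that line (v = 0) leaves -2*u**3 ≠ 0, so f is not divisible by v and the branch is v² ≈ 2*u**3 to lowest order — this is a cusp.
Classification: cusp.


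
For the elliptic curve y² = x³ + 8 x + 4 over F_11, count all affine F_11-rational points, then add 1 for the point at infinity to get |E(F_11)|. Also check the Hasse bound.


Affine points = {(0, 2), (0, 9), (3, 0), (4, 1), (4, 10), (5, 2), (5, 9), (6, 2), (6, 9)}; affine count = 9; |E(F_11)| = 10.

Discriminant check: Δ ∝ 4a³ + 27b² = 4·8³ + 27·4² = 4·512 + 27·16 ≡ 5 (mod 11). Nonzero ⇒ E is nonsingular.
For each x ∈ F_11, compute rhs = x³ + 8·x + 4 mod 11, then count y ∈ F_11 with y² ≡ rhs.
  x = 0: rhs = 4, matching y values: 2, 9 (2 points).
  x = 1: rhs = 2, matching y values: none (0 points).
  x = 2: rhs = 6, matching y values: none (0 points).
  x = 3: rhs = 0, matching y values: 0 (1 points).
  x = 4: rhs = 1, matching y values: 1, 10 (2 points).
  x = 5: rhs = 4, matching y values: 2, 9 (2 points).
  x = 6: rhs = 4, matching y values: 2, 9 (2 points).
  x = 7: rhs = 7, matching y values: none (0 points).
  x = 8: rhs = 8, matching y values: none (0 points).
  x = 9: rhs = 2, matching y values: none (0 points).
  x = 10: rhs = 6, matching y values: none (0 points).
Total affine count: 9.
Full point count |E(F_11)| = 9 + 1 = 10.
Hasse bound: |10 − (11+1)| = |-2| = 2 ≤ 2√11 ≈ 6.6332 ✓.


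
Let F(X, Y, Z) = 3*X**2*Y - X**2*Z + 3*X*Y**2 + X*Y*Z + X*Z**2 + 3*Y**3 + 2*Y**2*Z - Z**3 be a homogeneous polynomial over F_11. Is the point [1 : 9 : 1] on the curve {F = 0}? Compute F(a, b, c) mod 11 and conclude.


F(1,9,1) ≡ 9 (mod 11); P is NOT on the curve.

Evaluate F(1, 9, 1) term-by-term (mod 11).
  3*X**2*Y ↦ 3·1·9·1 = 27
  -X**2*Z ↦ -1·1·1·1 = -1
  3*X*Y**2 ↦ 3·1·81·1 = 243
  X*Y*Z ↦ 1·1·9·1 = 9
  X*Z**2 ↦ 1·1·1·1 = 1
  3*Y**3 ↦ 3·1·729·1 = 2187
  2*Y**2*Z ↦ 2·1·81·1 = 162
  -Z**3 ↦ -1·1·1·1 = -1
Sum: F(1, 9, 1) = (27) + (-1) + (243) + (9) + (1) + (2187) + (162) + (-1) = 2627.
Reducing mod 11: 2627 ≡ 9 (mod 11).
Since F(a, b, c) ≡ 9 ≠ 0 (mod 11), P does NOT lie on the curve.


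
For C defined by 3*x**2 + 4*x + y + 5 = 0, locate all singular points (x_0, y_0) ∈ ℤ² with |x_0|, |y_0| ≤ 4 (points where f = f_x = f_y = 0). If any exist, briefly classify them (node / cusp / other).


No singular points in the scanned grid; C is smooth there.

Compute partial derivatives:
  f_x = 6*x + 4.
  f_y = 1.
f_y = 1 is a nonzero constant, so f_y never vanishes: no point (x, y) can satisfy f = f_x = f_y = 0. In particular no (x, y) ∈ {−4, ..., 4}² is singular; the curve is smooth.


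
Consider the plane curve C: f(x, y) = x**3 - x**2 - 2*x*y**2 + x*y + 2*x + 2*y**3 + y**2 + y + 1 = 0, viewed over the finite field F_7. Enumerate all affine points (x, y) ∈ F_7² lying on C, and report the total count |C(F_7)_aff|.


Affine F_7-points: {(1, 5), (3, 6), (4, 3), (5, 4), (6, 5)}; count = 5.

For each of the 49 pairs (x, y) ∈ F_7², evaluate f(x, y) mod 7. Record the zeros.
  x = 0: [0↦1, 1↦5, 2↦2, 3↦4, 4↦2, 5↦1, 6↦6]  zeros at y ∈ ∅
  x = 1: [0↦3, 1↦6, 2↦5, 3↦5, 4↦4, 5↦0, 6↦5]  zeros at y ∈ {5}
  x = 2: [0↦2, 1↦4, 2↦5, 3↦3, 4↦3, 5↦3, 6↦1]  zeros at y ∈ ∅
  x = 3: [0↦4, 1↦5, 2↦1, 3↦4, 4↦5, 5↦2, 6↦0]  zeros at y ∈ {6}
  x = 4: [0↦1, 1↦1, 2↦6, 3↦0, 4↦2, 5↦3, 6↦1]  zeros at y ∈ {3}
  x = 5: [0↦6, 1↦5, 2↦5, 3↦4, 4↦0, 5↦5, 6↦3]  zeros at y ∈ {4}
  x = 6: [0↦4, 1↦2, 2↦4, 3↦1, 4↦5, 5↦0, 6↦5]  zeros at y ∈ {5}
Collecting zeros: affine points = {(1, 5), (3, 6), (4, 3), (5, 4), (6, 5)}.
Total count |C(F_7)_aff| = 5.


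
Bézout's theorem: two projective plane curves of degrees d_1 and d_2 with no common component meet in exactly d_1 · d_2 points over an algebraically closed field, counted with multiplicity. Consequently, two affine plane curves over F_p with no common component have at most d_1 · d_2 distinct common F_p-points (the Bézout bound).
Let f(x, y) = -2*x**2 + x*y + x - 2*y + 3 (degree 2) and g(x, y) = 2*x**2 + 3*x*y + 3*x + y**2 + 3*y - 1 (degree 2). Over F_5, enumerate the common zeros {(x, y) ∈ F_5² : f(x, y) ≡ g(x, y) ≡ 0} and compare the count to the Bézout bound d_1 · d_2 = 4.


Common zeros: {(1, 2)}; count = 1; Bézout bound = 4.

deg(f) = 2, deg(g) = 2, so Bézout bound = 4.
Scan x ∈ F_5. For each x, list the y ∈ F_5 with f(x, y) ≡ 0 and those with g(x, y) ≡ 0 (mod 5); the common zeros in that column are the intersection.
  x = 0: f ≡ 0 at y ∈ {4}; g ≡ 0 at y ∈ ∅; common: ∅.
  x = 1: f ≡ 0 at y ∈ {2}; g ≡ 0 at y ∈ {2}; common: {2}.
  x = 2: f ≡ 0 at y ∈ ∅; g ≡ 0 at y ∈ {2, 4}; common: ∅.
  x = 3: f ≡ 0 at y ∈ {2}; g ≡ 0 at y ∈ {4}; common: ∅.
  x = 4: f ≡ 0 at y ∈ {0}; g ≡ 0 at y ∈ ∅; common: ∅.
Collecting: common zeros = {(1, 2)}, so the count is 1.
Comparison with the Bézout bound: 1 ≤ 4 = deg(f)·deg(g), as expected for curves with no common component (the affine F_5-count falls short of the bound because intersections may lie at infinity, over extension fields, or carry multiplicity).


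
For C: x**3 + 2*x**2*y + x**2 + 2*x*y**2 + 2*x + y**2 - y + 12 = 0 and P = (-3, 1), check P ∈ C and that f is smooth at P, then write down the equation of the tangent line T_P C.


Tangent line at P: 13*x + 7*y + 32 = 0.

Step 1: f(-3, 1) = 0, so P lies on C.
Step 2: partial derivatives
  f_x(x, y) = 3*x**2 + 4*x*y + 2*x + 2*y**2 + 2, f_y(x, y) = 2*x**2 + 4*x*y + 2*y - 1.
  f_x(P) = 13, f_y(P) = 7 (gradient nonzero, so P is smooth).
Step 3: tangent line at P: 13·(x − -3) + 7·(y − 1) = 0.
Expanding: 13*x + 7*y + 32 = 0.


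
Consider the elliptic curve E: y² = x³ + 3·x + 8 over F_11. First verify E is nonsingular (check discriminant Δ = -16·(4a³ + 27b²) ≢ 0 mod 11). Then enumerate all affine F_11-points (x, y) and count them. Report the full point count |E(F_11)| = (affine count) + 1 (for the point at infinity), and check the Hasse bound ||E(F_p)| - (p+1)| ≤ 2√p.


Affine points = {(1, 1), (1, 10), (2, 0), (3, 0), (5, 4), (5, 7), (6, 0), (7, 3), (7, 8), (8, 4), (8, 7), (9, 4), (9, 7), (10, 2), (10, 9)}; affine count = 15; |E(F_11)| = 16.

Discriminant check: Δ ∝ 4a³ + 27b² = 4·3³ + 27·8² = 4·27 + 27·64 ≡ 10 (mod 11). Nonzero ⇒ E is nonsingular.
For each x ∈ F_11, compute rhs = x³ + 3·x + 8 mod 11, then count y ∈ F_11 with y² ≡ rhs.
  x = 0: rhs = 8, matching y values: none (0 points).
  x = 1: rhs = 1, matching y values: 1, 10 (2 points).
  x = 2: rhs = 0, matching y values: 0 (1 points).
  x = 3: rhs = 0, matching y values: 0 (1 points).
  x = 4: rhs = 7, matching y values: none (0 points).
  x = 5: rhs = 5, matching y values: 4, 7 (2 points).
  x = 6: rhs = 0, matching y values: 0 (1 points).
  x = 7: rhs = 9, matching y values: 3, 8 (2 points).
  x = 8: rhs = 5, matching y values: 4, 7 (2 points).
  x = 9: rhs = 5, matching y values: 4, 7 (2 points).
  x = 10: rhs = 4, matching y values: 2, 9 (2 points).
Total affine count: 15.
Full point count |E(F_11)| = 15 + 1 = 16.
Hasse bound: |16 − (11+1)| = |4| = 4 ≤ 2√11 ≈ 6.6332 ✓.


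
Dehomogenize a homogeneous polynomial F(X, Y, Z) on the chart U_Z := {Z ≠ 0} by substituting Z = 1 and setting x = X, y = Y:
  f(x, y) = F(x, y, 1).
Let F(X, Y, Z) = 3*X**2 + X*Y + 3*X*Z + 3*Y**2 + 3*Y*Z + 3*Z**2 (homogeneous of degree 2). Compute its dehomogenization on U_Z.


f(x, y) = 3*x**2 + x*y + 3*x + 3*y**2 + 3*y + 3

On U_Z we set Z = 1. Each monomial c·X^i·Y^j·Z^k in F becomes c·x^i·y^j·1^k = c·x^i·y^j.
Substituting Z = 1: F(X, Y, 1) = 3*x**2 + x*y + 3*x + 3*y**2 + 3*y + 3.
Note: deg(f) ≤ deg(F) = 2; strict inequality happens when F is divisible by Z (lost terms).


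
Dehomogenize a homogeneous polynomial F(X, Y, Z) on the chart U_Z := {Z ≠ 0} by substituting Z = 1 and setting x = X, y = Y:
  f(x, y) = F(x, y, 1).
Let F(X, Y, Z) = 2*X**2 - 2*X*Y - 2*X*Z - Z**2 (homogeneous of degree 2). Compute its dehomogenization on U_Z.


f(x, y) = 2*x**2 - 2*x*y - 2*x - 1

On U_Z we set Z = 1. Each monomial c·X^i·Y^j·Z^k in F becomes c·x^i·y^j·1^k = c·x^i·y^j.
Substituting Z = 1: F(X, Y, 1) = 2*x**2 - 2*x*y - 2*x - 1.
Note: deg(f) ≤ deg(F) = 2; strict inequality happens when F is divisible by Z (lost terms).


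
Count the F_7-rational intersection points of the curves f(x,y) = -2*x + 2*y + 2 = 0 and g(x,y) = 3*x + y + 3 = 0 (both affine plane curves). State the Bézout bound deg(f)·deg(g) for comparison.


Common zeros: {(3, 2)}; count = 1; Bézout bound = 1.

deg(f) = 1, deg(g) = 1, so Bézout bound = 1.
Scan x ∈ F_7. For each x, list the y ∈ F_7 with f(x, y) ≡ 0 and those with g(x, y) ≡ 0 (mod 7); the common zeros in that column are the intersection.
  x = 0: f ≡ 0 at y ∈ {6}; g ≡ 0 at y ∈ {4}; common: ∅.
  x = 1: f ≡ 0 at y ∈ {0}; g ≡ 0 at y ∈ {1}; common: ∅.
  x = 2: f ≡ 0 at y ∈ {1}; g ≡ 0 at y ∈ {5}; common: ∅.
  x = 3: f ≡ 0 at y ∈ {2}; g ≡ 0 at y ∈ {2}; common: {2}.
  x = 4: f ≡ 0 at y ∈ {3}; g ≡ 0 at y ∈ {6}; common: ∅.
  x = 5: f ≡ 0 at y ∈ {4}; g ≡ 0 at y ∈ {3}; common: ∅.
  x = 6: f ≡ 0 at y ∈ {5}; g ≡ 0 at y ∈ {0}; common: ∅.
Collecting: common zeros = {(3, 2)}, so the count is 1.
Comparison with the Bézout bound: 1 ≤ 1 = deg(f)·deg(g), as expected for curves with no common component (the bound is attained).


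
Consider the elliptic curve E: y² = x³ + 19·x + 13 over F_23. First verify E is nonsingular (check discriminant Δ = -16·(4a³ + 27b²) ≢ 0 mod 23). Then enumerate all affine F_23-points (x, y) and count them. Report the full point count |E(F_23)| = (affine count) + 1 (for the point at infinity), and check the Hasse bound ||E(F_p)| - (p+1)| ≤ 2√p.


Affine points = {(0, 6), (0, 17), (2, 6), (2, 17), (5, 7), (5, 16), (7, 11), (7, 12), (9, 4), (9, 19), (11, 9), (11, 14), (15, 4), (15, 19), (18, 0), (21, 6), (21, 17), (22, 4), (22, 19)}; affine count = 19; |E(F_23)| = 20.

Discriminant check: Δ ∝ 4a³ + 27b² = 4·19³ + 27·13² = 4·6859 + 27·169 ≡ 6 (mod 23). Nonzero ⇒ E is nonsingular.
For each x ∈ F_23, compute rhs = x³ + 19·x + 13 mod 23, then count y ∈ F_23 with y² ≡ rhs.
  x = 0: rhs = 13, matching y values: 6, 17 (2 points).
  x = 1: rhs = 10, matching y values: none (0 points).
  x = 2: rhs = 13, matching y values: 6, 17 (2 points).
  x = 3: rhs = 5, matching y values: none (0 points).
  x = 4: rhs = 15, matching y values: none (0 points).
  x = 5: rhs = 3, matching y values: 7, 16 (2 points).
  x = 6: rhs = 21, matching y values: none (0 points).
  x = 7: rhs = 6, matching y values: 11, 12 (2 points).
  x = 8: rhs = 10, matching y values: none (0 points).
  x = 9: rhs = 16, matching y values: 4, 19 (2 points).
  x = 10: rhs = 7, matching y values: none (0 points).
  x = 11: rhs = 12, matching y values: 9, 14 (2 points).
  x = 12: rhs = 14, matching y values: none (0 points).
  x = 13: rhs = 19, matching y values: none (0 points).
  x = 14: rhs = 10, matching y values: none (0 points).
  x = 15: rhs = 16, matching y values: 4, 19 (2 points).
  x = 16: rhs = 20, matching y values: none (0 points).
  x = 17: rhs = 5, matching y values: none (0 points).
  x = 18: rhs = 0, matching y values: 0 (1 points).
  x = 19: rhs = 11, matching y values: none (0 points).
  x = 20: rhs = 21, matching y values: none (0 points).
  x = 21: rhs = 13, matching y values: 6, 17 (2 points).
  x = 22: rhs = 16, matching y values: 4, 19 (2 points).
Total affine count: 19.
Full point count |E(F_23)| = 19 + 1 = 20.
Hasse bound: |20 − (23+1)| = |-4| = 4 ≤ 2√23 ≈ 9.5917 ✓.


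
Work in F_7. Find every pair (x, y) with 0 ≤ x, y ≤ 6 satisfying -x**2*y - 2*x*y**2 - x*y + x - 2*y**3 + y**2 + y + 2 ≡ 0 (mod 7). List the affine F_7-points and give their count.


Affine F_7-points: {(1, 3), (4, 3), (5, 0)}; count = 3.

For each of the 49 pairs (x, y) ∈ F_7², evaluate f(x, y) mod 7. Record the zeros.
  x = 0: [0↦2, 1↦2, 2↦6, 3↦2, 4↦6, 5↦6, 6↦4]  zeros at y ∈ ∅
  x = 1: [0↦3, 1↦6, 2↦2, 3↦0, 4↦2, 5↦3, 6↦5]  zeros at y ∈ {3}
  x = 2: [0↦4, 1↦1, 2↦1, 3↦6, 4↦4, 5↦4, 6↦1]  zeros at y ∈ ∅
  x = 3: [0↦5, 1↦1, 2↦3, 3↦6, 4↦5, 5↦2, 6↦6]  zeros at y ∈ ∅
  x = 4: [0↦6, 1↦6, 2↦1, 3↦0, 4↦5, 5↦4, 6↦6]  zeros at y ∈ {3}
  x = 5: [0↦0, 1↦2, 2↦2, 3↦2, 4↦4, 5↦3, 6↦1]  zeros at y ∈ {0}
  x = 6: [0↦1, 1↦3, 2↦6, 3↦5, 4↦2, 5↦6, 6↦5]  zeros at y ∈ ∅
Collecting zeros: affine points = {(1, 3), (4, 3), (5, 0)}.
Total count |C(F_7)_aff| = 3.


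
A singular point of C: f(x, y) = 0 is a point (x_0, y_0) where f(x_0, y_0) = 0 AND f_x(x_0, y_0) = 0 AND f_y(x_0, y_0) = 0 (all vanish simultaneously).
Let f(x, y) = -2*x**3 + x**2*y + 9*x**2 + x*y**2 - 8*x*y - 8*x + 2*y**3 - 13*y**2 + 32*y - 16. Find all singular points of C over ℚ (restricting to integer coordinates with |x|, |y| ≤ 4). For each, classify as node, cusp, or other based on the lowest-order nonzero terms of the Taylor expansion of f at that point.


Singular points: {(2, 2)}; classification: node.

Compute partial derivatives:
  f_x = -6*x**2 + 2*x*y + 18*x + y**2 - 8*y - 8.
  f_y = x**2 + 2*x*y - 8*x + 6*y**2 - 26*y + 32.
Scan x_0 ∈ {−4, ..., 4}. For each x_0, f_y(x_0, y) is a polynomial in y; find its integer roots y ∈ {−4, ..., 4}, then test f_x and f at those candidates.
  x = -4: f_y(-4, y) = 6*y**2 - 34*y + 80; no integer root y with |y| ≤ 4.
  x = -3: f_y(-3, y) = 6*y**2 - 32*y + 65; no integer root y with |y| ≤ 4.
  x = -2: f_y(-2, y) = 6*y**2 - 30*y + 52; no integer root y with |y| ≤ 4.
  x = -1: f_y(-1, y) = 6*y**2 - 28*y + 41; no integer root y with |y| ≤ 4.
  x = 0: f_y(0, y) = 6*y**2 - 26*y + 32; no integer root y with |y| ≤ 4.
  x = 1: f_y(1, y) = 6*y**2 - 24*y + 25; no integer root y with |y| ≤ 4.
  x = 2: f_y(2, y) = 6*y**2 - 22*y + 20; vanishes at y ∈ {2}. (2, 2): f_x = 0, f = 0 — SINGULAR.
  x = 3: f_y(3, y) = 6*y**2 - 20*y + 17; no integer root y with |y| ≤ 4.
  x = 4: f_y(4, y) = 6*y**2 - 18*y + 16; no integer root y with |y| ≤ 4.
Only singular point on the grid: (2, 2).
Classify: substitute x = 2 + u, y = 2 + v and expand: f = -2*u**3 + u**2*v - u**2 + u*v**2 + 2*v**3 + v**2.
No constant or linear terms (consistent with a singular point). Quadratic part: -u**2 + v**2. Cubic part: -2*u**3 + u**2*v + u*v**2 + 2*v**3.
The quadratic part v**2 - u**2 = (v − u)(v + u) splits into two distinct linear factors, so there are two distinct tangent lines y − 2 = ±(x − 2) — this is a node (ordinary double point).
Classification: node.


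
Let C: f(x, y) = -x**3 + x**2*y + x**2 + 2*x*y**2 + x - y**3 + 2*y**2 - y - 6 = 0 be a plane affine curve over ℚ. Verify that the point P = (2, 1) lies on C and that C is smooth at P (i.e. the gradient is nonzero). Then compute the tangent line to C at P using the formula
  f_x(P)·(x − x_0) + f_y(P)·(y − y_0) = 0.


Tangent line at P: -x + 12*y - 10 = 0.

Step 1: f(2, 1) = 0, so P lies on C.
Step 2: partial derivatives
  f_x(x, y) = -3*x**2 + 2*x*y + 2*x + 2*y**2 + 1, f_y(x, y) = x**2 + 4*x*y - 3*y**2 + 4*y - 1.
  f_x(P) = -1, f_y(P) = 12 (gradient nonzero, so P is smooth).
Step 3: tangent line at P: -1·(x − 2) + 12·(y − 1) = 0.
Expanding: -x + 12*y - 10 = 0.


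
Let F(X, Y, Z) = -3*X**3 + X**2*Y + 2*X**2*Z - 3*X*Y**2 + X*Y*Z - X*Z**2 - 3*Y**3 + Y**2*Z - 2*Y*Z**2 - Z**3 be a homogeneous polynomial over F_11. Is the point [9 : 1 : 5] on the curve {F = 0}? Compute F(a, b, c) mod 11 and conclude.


F(9,1,5) ≡ 7 (mod 11); P is NOT on the curve.

Evaluate F(9, 1, 5) term-by-term (mod 11).
  -3*X**3 ↦ -3·729·1·1 = -2187
  X**2*Y ↦ 1·81·1·1 = 81
  2*X**2*Z ↦ 2·81·1·5 = 810
  -3*X*Y**2 ↦ -3·9·1·1 = -27
  X*Y*Z ↦ 1·9·1·5 = 45
  -X*Z**2 ↦ -1·9·1·25 = -225
  -3*Y**3 ↦ -3·1·1·1 = -3
  Y**2*Z ↦ 1·1·1·5 = 5
  -2*Y*Z**2 ↦ -2·1·1·25 = -50
  -Z**3 ↦ -1·1·1·125 = -125
Sum: F(9, 1, 5) = (-2187) + (81) + (810) + (-27) + (45) + (-225) + (-3) + (5) + (-50) + (-125) = -1676.
Reducing mod 11: -1676 ≡ 7 (mod 11).
Since F(a, b, c) ≡ 7 ≠ 0 (mod 11), P does NOT lie on the curve.


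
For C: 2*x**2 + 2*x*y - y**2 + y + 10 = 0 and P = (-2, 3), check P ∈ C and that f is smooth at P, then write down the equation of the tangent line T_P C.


Tangent line at P: -2*x - 9*y + 23 = 0.

Step 1: f(-2, 3) = 0, so P lies on C.
Step 2: partial derivatives
  f_x(x, y) = 4*x + 2*y, f_y(x, y) = 2*x - 2*y + 1.
  f_x(P) = -2, f_y(P) = -9 (gradient nonzero, so P is smooth).
Step 3: tangent line at P: -2·(x − -2) + -9·(y − 3) = 0.
Expanding: -2*x - 9*y + 23 = 0.


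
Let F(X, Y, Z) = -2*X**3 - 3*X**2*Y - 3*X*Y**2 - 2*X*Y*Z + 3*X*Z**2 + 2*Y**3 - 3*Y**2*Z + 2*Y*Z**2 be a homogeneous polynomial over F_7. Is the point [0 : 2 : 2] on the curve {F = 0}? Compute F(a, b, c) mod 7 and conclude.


F(0,2,2) ≡ 1 (mod 7); P is NOT on the curve.

Evaluate F(0, 2, 2) term-by-term (mod 7).
  -2*X**3 ↦ -2·0·1·1 = 0
  -3*X**2*Y ↦ -3·0·2·1 = 0
  -3*X*Y**2 ↦ -3·0·4·1 = 0
  -2*X*Y*Z ↦ -2·0·2·2 = 0
  3*X*Z**2 ↦ 3·0·1·4 = 0
  2*Y**3 ↦ 2·1·8·1 = 16
  -3*Y**2*Z ↦ -3·1·4·2 = -24
  2*Y*Z**2 ↦ 2·1·2·4 = 16
Sum: F(0, 2, 2) = (0) + (0) + (0) + (0) + (0) + (16) + (-24) + (16) = 8.
Reducing mod 7: 8 ≡ 1 (mod 7).
Since F(a, b, c) ≡ 1 ≠ 0 (mod 7), P does NOT lie on the curve.


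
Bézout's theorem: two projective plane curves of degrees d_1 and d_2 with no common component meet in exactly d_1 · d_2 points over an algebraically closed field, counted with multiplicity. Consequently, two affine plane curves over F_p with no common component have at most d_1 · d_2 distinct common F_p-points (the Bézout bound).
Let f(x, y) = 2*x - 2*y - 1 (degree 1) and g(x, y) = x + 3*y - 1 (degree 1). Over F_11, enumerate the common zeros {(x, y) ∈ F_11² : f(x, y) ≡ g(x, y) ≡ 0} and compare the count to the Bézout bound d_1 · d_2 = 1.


Common zeros: {(2, 7)}; count = 1; Bézout bound = 1.

deg(f) = 1, deg(g) = 1, so Bézout bound = 1.
Scan x ∈ F_11. For each x, list the y ∈ F_11 with f(x, y) ≡ 0 and those with g(x, y) ≡ 0 (mod 11); the common zeros in that column are the intersection.
  x = 0: f ≡ 0 at y ∈ {5}; g ≡ 0 at y ∈ {4}; common: ∅.
  x = 1: f ≡ 0 at y ∈ {6}; g ≡ 0 at y ∈ {0}; common: ∅.
  x = 2: f ≡ 0 at y ∈ {7}; g ≡ 0 at y ∈ {7}; common: {7}.
  x = 3: f ≡ 0 at y ∈ {8}; g ≡ 0 at y ∈ {3}; common: ∅.
  x = 4: f ≡ 0 at y ∈ {9}; g ≡ 0 at y ∈ {10}; common: ∅.
  x = 5: f ≡ 0 at y ∈ {10}; g ≡ 0 at y ∈ {6}; common: ∅.
  x = 6: f ≡ 0 at y ∈ {0}; g ≡ 0 at y ∈ {2}; common: ∅.
  x = 7: f ≡ 0 at y ∈ {1}; g ≡ 0 at y ∈ {9}; common: ∅.
  x = 8: f ≡ 0 at y ∈ {2}; g ≡ 0 at y ∈ {5}; common: ∅.
  x = 9: f ≡ 0 at y ∈ {3}; g ≡ 0 at y ∈ {1}; common: ∅.
  x = 10: f ≡ 0 at y ∈ {4}; g ≡ 0 at y ∈ {8}; common: ∅.
Collecting: common zeros = {(2, 7)}, so the count is 1.
Comparison with the Bézout bound: 1 ≤ 1 = deg(f)·deg(g), as expected for curves with no common component (the bound is attained).


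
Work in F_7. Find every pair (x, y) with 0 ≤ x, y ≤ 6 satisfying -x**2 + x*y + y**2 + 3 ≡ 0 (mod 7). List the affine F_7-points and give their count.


Affine F_7-points: {(0, 2), (0, 5), (1, 3), (2, 2), (2, 3), (5, 4), (5, 5), (6, 4)}; count = 8.

For each of the 49 pairs (x, y) ∈ F_7², evaluate f(x, y) mod 7. Record the zeros.
  x = 0: [0↦3, 1↦4, 2↦0, 3↦5, 4↦5, 5↦0, 6↦4]  zeros at y ∈ {2, 5}
  x = 1: [0↦2, 1↦4, 2↦1, 3↦0, 4↦1, 5↦4, 6↦2]  zeros at y ∈ {3}
  x = 2: [0↦6, 1↦2, 2↦0, 3↦0, 4↦2, 5↦6, 6↦5]  zeros at y ∈ {2, 3}
  x = 3: [0↦1, 1↦5, 2↦4, 3↦5, 4↦1, 5↦6, 6↦6]  zeros at y ∈ ∅
  x = 4: [0↦1, 1↦6, 2↦6, 3↦1, 4↦5, 5↦4, 6↦5]  zeros at y ∈ ∅
  x = 5: [0↦6, 1↦5, 2↦6, 3↦2, 4↦0, 5↦0, 6↦2]  zeros at y ∈ {4, 5}
  x = 6: [0↦2, 1↦2, 2↦4, 3↦1, 4↦0, 5↦1, 6↦4]  zeros at y ∈ {4}
Collecting zeros: affine points = {(0, 2), (0, 5), (1, 3), (2, 2), (2, 3), (5, 4), (5, 5), (6, 4)}.
Total count |C(F_7)_aff| = 8.


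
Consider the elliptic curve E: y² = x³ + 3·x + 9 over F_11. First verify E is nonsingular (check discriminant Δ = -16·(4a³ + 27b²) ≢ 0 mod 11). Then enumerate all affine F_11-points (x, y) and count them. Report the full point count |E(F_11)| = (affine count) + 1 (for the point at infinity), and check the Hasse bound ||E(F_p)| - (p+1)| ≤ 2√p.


Affine points = {(0, 3), (0, 8), (2, 1), (2, 10), (3, 1), (3, 10), (6, 1), (6, 10), (10, 4), (10, 7)}; affine count = 10; |E(F_11)| = 11.

Discriminant check: Δ ∝ 4a³ + 27b² = 4·3³ + 27·9² = 4·27 + 27·81 ≡ 7 (mod 11). Nonzero ⇒ E is nonsingular.
For each x ∈ F_11, compute rhs = x³ + 3·x + 9 mod 11, then count y ∈ F_11 with y² ≡ rhs.
  x = 0: rhs = 9, matching y values: 3, 8 (2 points).
  x = 1: rhs = 2, matching y values: none (0 points).
  x = 2: rhs = 1, matching y values: 1, 10 (2 points).
  x = 3: rhs = 1, matching y values: 1, 10 (2 points).
  x = 4: rhs = 8, matching y values: none (0 points).
  x = 5: rhs = 6, matching y values: none (0 points).
  x = 6: rhs = 1, matching y values: 1, 10 (2 points).
  x = 7: rhs = 10, matching y values: none (0 points).
  x = 8: rhs = 6, matching y values: none (0 points).
  x = 9: rhs = 6, matching y values: none (0 points).
  x = 10: rhs = 5, matching y values: 4, 7 (2 points).
Total affine count: 10.
Full point count |E(F_11)| = 10 + 1 = 11.
Hasse bound: |11 − (11+1)| = |-1| = 1 ≤ 2√11 ≈ 6.6332 ✓.


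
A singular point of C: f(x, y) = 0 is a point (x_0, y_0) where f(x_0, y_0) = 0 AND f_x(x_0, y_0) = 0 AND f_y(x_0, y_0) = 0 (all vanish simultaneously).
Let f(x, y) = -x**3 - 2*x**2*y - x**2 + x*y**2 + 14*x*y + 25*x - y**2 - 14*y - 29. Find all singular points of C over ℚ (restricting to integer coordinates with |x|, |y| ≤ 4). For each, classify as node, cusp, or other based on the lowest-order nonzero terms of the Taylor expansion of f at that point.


Singular points: {(2, -3)}; classification: node.

Compute partial derivatives:
  f_x = -3*x**2 - 4*x*y - 2*x + y**2 + 14*y + 25.
  f_y = -2*x**2 + 2*x*y + 14*x - 2*y - 14.
Scan x_0 ∈ {−4, ..., 4}. For each x_0, f_y(x_0, y) is a polynomial in y; find its integer roots y ∈ {−4, ..., 4}, then test f_x and f at those candidates.
  x = -4: f_y(-4, y) = -10*y - 102; no integer root y with |y| ≤ 4.
  x = -3: f_y(-3, y) = -8*y - 74; no integer root y with |y| ≤ 4.
  x = -2: f_y(-2, y) = -6*y - 50; no integer root y with |y| ≤ 4.
  x = -1: f_y(-1, y) = -4*y - 30; no integer root y with |y| ≤ 4.
  x = 0: f_y(0, y) = -2*y - 14; no integer root y with |y| ≤ 4.
  x = 1: f_y(1, y) = -2; no integer root y with |y| ≤ 4.
  x = 2: f_y(2, y) = 2*y + 6; vanishes at y ∈ {-3}. (2, -3): f_x = 0, f = 0 — SINGULAR.
  x = 3: f_y(3, y) = 4*y + 10; no integer root y with |y| ≤ 4.
  x = 4: f_y(4, y) = 6*y + 10; no integer root y with |y| ≤ 4.
Only singular point on the grid: (2, -3).
Classify: substitute x = 2 + u, y = -3 + v and expand: f = -u**3 - 2*u**2*v - u**2 + u*v**2 + v**2.
No constant or linear terms (consistent with a singular point). Quadratic part: -u**2 + v**2. Cubic part: -u**3 - 2*u**2*v + u*v**2.
The quadratic part v**2 - u**2 = (v − u)(v + u) splits into two distinct linear factors, so there are two distinct tangent lines y − -3 = ±(x − 2) — this is a node (ordinary double point).
Classification: node.
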